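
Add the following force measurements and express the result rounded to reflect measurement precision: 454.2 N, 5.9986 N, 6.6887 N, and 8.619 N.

454.2 N + 5.9986 N + 6.6887 N + 8.619 N = 475.5063 N.
Addition/subtraction keeps the fewest decimal places: 454.2 → 1 decimal place, 5.9986 → 4 decimal places, 6.6887 → 4 decimal places, 8.619 → 3 decimal places; limit is 1.
Rounded to 1 decimal place: 475.5 N.

475.5 N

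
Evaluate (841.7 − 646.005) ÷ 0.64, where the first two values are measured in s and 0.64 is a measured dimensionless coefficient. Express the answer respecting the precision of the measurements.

3.1 × 10^2 s

841.7 s − 646.005 s = 195.695 s; the difference is limited to 1 decimal place (4 s.f.).
Carrying full precision, 195.695 ÷ 0.64 = 305.7734375 s; 0.64 has 2 s.f., so the result keeps min(4, 2) = 2 s.f.
Rounded to 2 significant figures: 3.1 × 10^2 s.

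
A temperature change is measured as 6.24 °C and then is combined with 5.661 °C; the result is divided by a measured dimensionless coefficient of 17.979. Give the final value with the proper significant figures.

6.24 °C + 5.661 °C = 11.901 °C; the sum is limited to 2 decimal places (4 s.f.).
Carrying full precision, 11.901 ÷ 17.979 = 0.66193892875… °C; 17.979 has 5 s.f., so the result keeps min(4, 5) = 4 s.f.
Rounded to 4 significant figures: 0.6619 °C.

0.6619 °C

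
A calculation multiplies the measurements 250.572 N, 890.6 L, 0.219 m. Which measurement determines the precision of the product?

250.572 N → 6 s.f.; 890.6 L → 4 s.f.; 0.219 m → 3 s.f.
The fewest is 3 significant figures, from 0.219 m.

0.219 m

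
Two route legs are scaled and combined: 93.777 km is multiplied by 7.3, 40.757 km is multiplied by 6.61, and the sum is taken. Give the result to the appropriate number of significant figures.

9.5 × 10^2 km

93.777 × 7.3 = 684.5721 → 6.8 × 10^2 km (2 s.f., last digit at the 10^1 place).
40.757 × 6.61 = 269.40377 → 2.69 × 10^2 km (3 s.f., last digit at the 10^0 place).
Sum: 953.97587 km; keep the coarser place, 10^1.
Result: 9.5 × 10^2 km.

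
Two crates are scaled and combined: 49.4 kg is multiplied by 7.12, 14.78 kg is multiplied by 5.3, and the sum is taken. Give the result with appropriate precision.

4.30 × 10^2 kg

49.4 × 7.12 = 351.728 → 352 kg (3 s.f., last digit at the 10^0 place).
14.78 × 5.3 = 78.334 → 78 kg (2 s.f., last digit at the 10^0 place).
Sum: 430.062 kg; keep the coarser place, 10^0.
Result: 4.30 × 10^2 kg.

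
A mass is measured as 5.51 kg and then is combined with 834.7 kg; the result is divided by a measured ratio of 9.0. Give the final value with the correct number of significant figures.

5.51 kg + 834.7 kg = 840.21 kg; the sum is limited to 1 decimal place (4 s.f.).
Carrying full precision, 840.21 ÷ 9.0 = 93.3566666667… kg; 9.0 has 2 s.f., so the result keeps min(4, 2) = 2 s.f.
Rounded to 2 significant figures: 93 kg.

93 kg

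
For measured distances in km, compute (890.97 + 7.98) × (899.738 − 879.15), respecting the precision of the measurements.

1.851 × 10^4 km²

890.97 + 7.98 = 898.95, limited to 2 d.p. → 5 s.f.; 899.738 − 879.15 = 20.588, limited to 2 d.p. → 4 s.f.
Carrying full precision, 898.95 × 20.588 = 18507.5826; keep min(5, 4) = 4 s.f.
Rounded to 4 significant figures: 1.851 × 10^4 km².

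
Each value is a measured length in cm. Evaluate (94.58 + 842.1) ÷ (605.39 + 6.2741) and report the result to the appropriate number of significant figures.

94.58 + 842.1 = 936.68, limited to 1 d.p. → 4 s.f.; 605.39 + 6.2741 = 611.6641, limited to 2 d.p. → 5 s.f.
Carrying full precision, 936.68 ÷ 611.6641 = 1.53136337411…; keep min(4, 5) = 4 s.f.
Rounded to 4 significant figures: 1.531.

1.531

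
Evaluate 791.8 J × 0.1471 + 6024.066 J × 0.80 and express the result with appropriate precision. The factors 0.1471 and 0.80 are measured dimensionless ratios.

4.9 × 10³ J

791.8 × 0.1471 = 116.47378 → 116.5 J (4 s.f., last digit at the 10^-1 place).
6024.066 × 0.80 = 4819.2528 → 4.8 × 10³ J (2 s.f., last digit at the 10^2 place).
Sum: 4935.72658 J; keep the coarser place, 10^2.
Result: 4.9 × 10³ J.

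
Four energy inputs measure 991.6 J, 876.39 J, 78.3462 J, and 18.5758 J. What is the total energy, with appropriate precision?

991.6 J + 876.39 J + 78.3462 J + 18.5758 J = 1964.9120 J.
Addition/subtraction keeps the fewest decimal places: 991.6 → 1 decimal place, 876.39 → 2 decimal places, 78.3462 → 4 decimal places, 18.5758 → 4 decimal places; limit is 1.
Rounded to 1 decimal place: 1964.9 J.

1964.9 J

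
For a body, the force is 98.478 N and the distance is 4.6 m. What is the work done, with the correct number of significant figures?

work done = 98.478 N × 4.6 m = 452.9988 J.
98.478 has 5 significant figures; 4.6 has 2.
Division/multiplication keeps the fewest: 2 significant figures.
Rounded: 4.5 × 10^2 J.

4.5 × 10^2 J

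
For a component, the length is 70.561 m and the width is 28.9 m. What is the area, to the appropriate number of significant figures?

area = 70.561 m × 28.9 m = 2039.2129 m².
70.561 has 5 significant figures; 28.9 has 3.
Division/multiplication keeps the fewest: 3 significant figures.
Rounded: 2.04 × 10³ m².

2.04 × 10³ m²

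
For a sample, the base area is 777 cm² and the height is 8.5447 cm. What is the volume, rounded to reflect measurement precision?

6.64 × 10³ cm³

volume = 777 cm² × 8.5447 cm = 6639.2319 cm³.
777 has 3 significant figures; 8.5447 has 5.
Division/multiplication keeps the fewest: 3 significant figures.
Rounded: 6.64 × 10³ cm³.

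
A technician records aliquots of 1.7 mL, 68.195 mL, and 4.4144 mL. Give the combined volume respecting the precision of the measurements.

74.3 mL

1.7 mL + 68.195 mL + 4.4144 mL = 74.3094 mL.
Addition/subtraction keeps the fewest decimal places: 1.7 → 1 decimal place, 68.195 → 3 decimal places, 4.4144 → 4 decimal places; limit is 1.
Rounded to 1 decimal place: 74.3 mL.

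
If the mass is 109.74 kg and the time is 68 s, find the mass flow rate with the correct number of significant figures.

1.6 kg/s

mass flow rate = 109.74 kg ÷ 68 s = 1.61382352941… kg/s.
109.74 has 5 significant figures; 68 has 2.
Division/multiplication keeps the fewest: 2 significant figures.
Rounded: 1.6 kg/s.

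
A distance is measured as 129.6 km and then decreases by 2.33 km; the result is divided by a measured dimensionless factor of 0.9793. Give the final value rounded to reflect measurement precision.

129.6 km − 2.33 km = 127.27 km; the difference is limited to 1 decimal place (4 s.f.).
Carrying full precision, 127.27 ÷ 0.9793 = 129.960175636… km; 0.9793 has 4 s.f., so the result keeps min(4, 4) = 4 s.f.
Rounded to 4 significant figures: 130.0 km.

130.0 km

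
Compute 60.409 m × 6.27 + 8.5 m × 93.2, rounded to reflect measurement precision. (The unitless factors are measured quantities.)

60.409 × 6.27 = 378.76443 → 379 m (3 s.f., last digit at the 10^0 place).
8.5 × 93.2 = 792.2 → 7.9 × 10^2 m (2 s.f., last digit at the 10^1 place).
Sum: 1170.96443 m; keep the coarser place, 10^1.
Result: 1.17 × 10^3 m.

1.17 × 10^3 m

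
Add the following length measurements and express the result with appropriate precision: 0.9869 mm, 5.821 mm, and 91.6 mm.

98.4 mm

0.9869 mm + 5.821 mm + 91.6 mm = 98.4079 mm.
Addition/subtraction keeps the fewest decimal places: 0.9869 → 4 decimal places, 5.821 → 3 decimal places, 91.6 → 1 decimal place; limit is 1.
Rounded to 1 decimal place: 98.4 mm.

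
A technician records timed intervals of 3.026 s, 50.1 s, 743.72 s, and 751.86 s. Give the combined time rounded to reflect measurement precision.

3.026 s + 50.1 s + 743.72 s + 751.86 s = 1548.706 s.
Addition/subtraction keeps the fewest decimal places: 3.026 → 3 decimal places, 50.1 → 1 decimal place, 743.72 → 2 decimal places, 751.86 → 2 decimal places; limit is 1.
Rounded to 1 decimal place: 1548.7 s.

1548.7 s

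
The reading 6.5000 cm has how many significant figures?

6.5000: trailing zeros after a decimal point are significant.

5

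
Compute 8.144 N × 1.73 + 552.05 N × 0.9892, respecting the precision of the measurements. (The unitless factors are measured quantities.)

8.144 × 1.73 = 14.08912 → 14.1 N (3 s.f., last digit at the 10^-1 place).
552.05 × 0.9892 = 546.08786 → 5.461 × 10² N (4 s.f., last digit at the 10^-1 place).
Sum: 560.17698 N; keep the coarser place, 10^-1.
Result: 560.2 N.

560.2 N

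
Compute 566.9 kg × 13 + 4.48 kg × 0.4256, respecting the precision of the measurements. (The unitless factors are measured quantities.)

566.9 × 13 = 7369.7 → 7.4 × 10^3 kg (2 s.f., last digit at the 10^2 place).
4.48 × 0.4256 = 1.906688 → 1.91 kg (3 s.f., last digit at the 10^-2 place).
Sum: 7371.606688 kg; keep the coarser place, 10^2.
Result: 7.4 × 10^3 kg.

7.4 × 10^3 kg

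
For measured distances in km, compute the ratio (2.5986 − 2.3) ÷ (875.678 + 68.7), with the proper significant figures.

2.5986 − 2.3 = 0.2986, limited to 1 d.p. → 1 s.f.; 875.678 + 68.7 = 944.378, limited to 1 d.p. → 4 s.f.
Carrying full precision, 0.2986 ÷ 944.378 = 0.000316186950564…; keep min(1, 4) = 1 s.f.
Rounded to 1 significant figure: 3 × 10⁻⁴.

3 × 10⁻⁴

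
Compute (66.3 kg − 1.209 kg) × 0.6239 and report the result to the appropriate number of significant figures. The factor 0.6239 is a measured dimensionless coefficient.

66.3 kg − 1.209 kg = 65.091 kg; the difference is limited to 1 decimal place (3 s.f.).
Carrying full precision, 65.091 × 0.6239 = 40.6102749 kg; 0.6239 has 4 s.f., so the result keeps min(3, 4) = 3 s.f.
Rounded to 3 significant figures: 40.6 kg.

40.6 kg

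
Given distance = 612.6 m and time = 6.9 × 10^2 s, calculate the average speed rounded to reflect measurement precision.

average speed = 612.6 m ÷ 6.9 × 10^2 s = 0.887826086957… m/s.
612.6 has 4 significant figures; 6.9 × 10^2 has 2.
Division/multiplication keeps the fewest: 2 significant figures.
Rounded: 8.9 × 10^-1 m/s.

8.9 × 10^-1 m/s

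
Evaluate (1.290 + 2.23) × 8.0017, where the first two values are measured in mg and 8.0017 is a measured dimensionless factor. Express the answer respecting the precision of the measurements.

1.290 mg + 2.23 mg = 3.520 mg; the sum is limited to 2 decimal places (3 s.f.).
Carrying full precision, 3.520 × 8.0017 = 28.165984 mg; 8.0017 has 5 s.f., so the result keeps min(3, 5) = 3 s.f.
Rounded to 3 significant figures: 28.2 mg.

28.2 mg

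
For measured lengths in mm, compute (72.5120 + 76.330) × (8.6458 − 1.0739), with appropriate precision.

1127.0 mm²

72.5120 + 76.330 = 148.8420, limited to 3 d.p. → 6 s.f.; 8.6458 − 1.0739 = 7.5719, limited to 4 d.p. → 5 s.f.
Carrying full precision, 148.8420 × 7.5719 = 1127.0167398; keep min(6, 5) = 5 s.f.
Rounded to 5 significant figures: 1127.0 mm².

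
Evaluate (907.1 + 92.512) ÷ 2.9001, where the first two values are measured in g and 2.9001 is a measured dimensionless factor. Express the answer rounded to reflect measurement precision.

344.7 g

907.1 g + 92.512 g = 999.612 g; the sum is limited to 1 decimal place (4 s.f.).
Carrying full precision, 999.612 ÷ 2.9001 = 344.68190752… g; 2.9001 has 5 s.f., so the result keeps min(4, 5) = 4 s.f.
Rounded to 4 significant figures: 344.7 g.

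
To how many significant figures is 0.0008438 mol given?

4

0.0008438: leading zeros are not significant.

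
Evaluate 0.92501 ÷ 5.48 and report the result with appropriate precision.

0.169

0.92501 ÷ 5.48 = 0.168797445255…
Multiplication/division keeps the fewest significant figures: 0.92501 → 5 s.f., 5.48 → 3 s.f.; limit is 3.
Rounded to 3 significant figures: 0.169.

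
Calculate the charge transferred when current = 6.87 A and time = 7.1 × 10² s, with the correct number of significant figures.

4.9 × 10³ C

charge transferred = 6.87 A × 7.1 × 10² s = 4877.7 C.
6.87 has 3 significant figures; 7.1 × 10² has 2.
Division/multiplication keeps the fewest: 2 significant figures.
Rounded: 4.9 × 10³ C.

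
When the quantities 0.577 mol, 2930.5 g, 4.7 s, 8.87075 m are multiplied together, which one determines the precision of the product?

4.7 s

0.577 mol → 3 s.f.; 2930.5 g → 5 s.f.; 4.7 s → 2 s.f.; 8.87075 m → 6 s.f.
The fewest is 2 significant figures, from 4.7 s.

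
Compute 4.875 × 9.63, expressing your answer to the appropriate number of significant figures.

46.9

4.875 × 9.63 = 46.94625
Multiplication/division keeps the fewest significant figures: 4.875 → 4 s.f., 9.63 → 3 s.f.; limit is 3.
Rounded to 3 significant figures: 46.9.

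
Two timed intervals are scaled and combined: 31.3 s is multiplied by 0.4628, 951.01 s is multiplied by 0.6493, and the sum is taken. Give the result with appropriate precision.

632.0 s

31.3 × 0.4628 = 14.48564 → 14.5 s (3 s.f., last digit at the 10^-1 place).
951.01 × 0.6493 = 617.490793 → 617.5 s (4 s.f., last digit at the 10^-1 place).
Sum: 631.976433 s; keep the coarser place, 10^-1.
Result: 632.0 s.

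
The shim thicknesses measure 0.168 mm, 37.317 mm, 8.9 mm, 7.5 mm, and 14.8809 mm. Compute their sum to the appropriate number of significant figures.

0.168 mm + 37.317 mm + 8.9 mm + 7.5 mm + 14.8809 mm = 68.7659 mm.
Addition/subtraction keeps the fewest decimal places: 0.168 → 3 decimal places, 37.317 → 3 decimal places, 8.9 → 1 decimal place, 7.5 → 1 decimal place, 14.8809 → 4 decimal places; limit is 1.
Rounded to 1 decimal place: 68.8 mm.

68.8 mm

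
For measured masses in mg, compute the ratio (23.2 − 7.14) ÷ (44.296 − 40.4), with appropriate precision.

4.1

23.2 − 7.14 = 16.06, limited to 1 d.p. → 3 s.f.; 44.296 − 40.4 = 3.896, limited to 1 d.p. → 2 s.f.
Carrying full precision, 16.06 ÷ 3.896 = 4.12217659138…; keep min(3, 2) = 2 s.f.
Rounded to 2 significant figures: 4.1.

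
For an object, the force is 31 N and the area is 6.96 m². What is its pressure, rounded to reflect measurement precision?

4.5 Pa

pressure = 31 N ÷ 6.96 m² = 4.45402298851… Pa.
31 has 2 significant figures; 6.96 has 3.
Division/multiplication keeps the fewest: 2 significant figures.
Rounded: 4.5 Pa.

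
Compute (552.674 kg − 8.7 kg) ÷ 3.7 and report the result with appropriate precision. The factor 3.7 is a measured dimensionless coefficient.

1.5 × 10² kg

552.674 kg − 8.7 kg = 543.974 kg; the difference is limited to 1 decimal place (4 s.f.).
Carrying full precision, 543.974 ÷ 3.7 = 147.02 kg; 3.7 has 2 s.f., so the result keeps min(4, 2) = 2 s.f.
Rounded to 2 significant figures: 1.5 × 10² kg.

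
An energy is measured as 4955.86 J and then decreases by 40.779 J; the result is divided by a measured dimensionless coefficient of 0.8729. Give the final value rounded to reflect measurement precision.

4955.86 J − 40.779 J = 4915.081 J; the difference is limited to 2 decimal places (6 s.f.).
Carrying full precision, 4915.081 ÷ 0.8729 = 5630.74922672… J; 0.8729 has 4 s.f., so the result keeps min(6, 4) = 4 s.f.
Rounded to 4 significant figures: 5631 J.

5631 J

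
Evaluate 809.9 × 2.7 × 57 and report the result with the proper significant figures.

1.2 × 10⁵

809.9 × 2.7 × 57 = 124643.61
Multiplication/division keeps the fewest significant figures: 809.9 → 4 s.f., 2.7 → 2 s.f., 57 → 2 s.f.; limit is 2.
Rounded to 2 significant figures: 1.2 × 10⁵.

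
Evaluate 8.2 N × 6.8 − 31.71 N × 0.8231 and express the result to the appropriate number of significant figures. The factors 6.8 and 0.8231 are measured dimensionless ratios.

8.2 × 6.8 = 55.76 → 56 N (2 s.f., last digit at the 10^0 place).
31.71 × 0.8231 = 26.100501 → 26.10 N (4 s.f., last digit at the 10^-2 place).
Difference: 29.659499 N; keep the coarser place, 10^0.
Result: 3.0 × 10¹ N.

3.0 × 10¹ N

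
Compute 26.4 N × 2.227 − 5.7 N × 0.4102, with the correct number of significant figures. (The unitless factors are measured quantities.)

26.4 × 2.227 = 58.7928 → 58.8 N (3 s.f., last digit at the 10^-1 place).
5.7 × 0.4102 = 2.33814 → 2.3 N (2 s.f., last digit at the 10^-1 place).
Difference: 56.45466 N; keep the coarser place, 10^-1.
Result: 56.5 N.

56.5 N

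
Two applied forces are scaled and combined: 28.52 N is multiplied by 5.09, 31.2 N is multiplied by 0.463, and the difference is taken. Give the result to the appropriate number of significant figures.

131 N

28.52 × 5.09 = 145.1668 → 145 N (3 s.f., last digit at the 10^0 place).
31.2 × 0.463 = 14.4456 → 14.4 N (3 s.f., last digit at the 10^-1 place).
Difference: 130.7212 N; keep the coarser place, 10^0.
Result: 131 N.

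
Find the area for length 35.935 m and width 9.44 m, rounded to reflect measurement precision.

339 m²

area = 35.935 m × 9.44 m = 339.2264 m².
35.935 has 5 significant figures; 9.44 has 3.
Division/multiplication keeps the fewest: 3 significant figures.
Rounded: 339 m².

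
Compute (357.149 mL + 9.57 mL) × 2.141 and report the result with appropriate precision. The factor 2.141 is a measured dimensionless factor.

357.149 mL + 9.57 mL = 366.719 mL; the sum is limited to 2 decimal places (5 s.f.).
Carrying full precision, 366.719 × 2.141 = 785.145379 mL; 2.141 has 4 s.f., so the result keeps min(5, 4) = 4 s.f.
Rounded to 4 significant figures: 785.1 mL.

785.1 mL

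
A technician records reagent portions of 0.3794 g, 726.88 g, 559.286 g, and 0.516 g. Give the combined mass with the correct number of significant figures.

0.3794 g + 726.88 g + 559.286 g + 0.516 g = 1287.0614 g.
Addition/subtraction keeps the fewest decimal places: 0.3794 → 4 decimal places, 726.88 → 2 decimal places, 559.286 → 3 decimal places, 0.516 → 3 decimal places; limit is 2.
Rounded to 2 decimal places: 1287.06 g.

1287.06 g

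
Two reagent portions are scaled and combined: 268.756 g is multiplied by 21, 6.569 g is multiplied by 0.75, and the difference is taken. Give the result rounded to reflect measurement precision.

268.756 × 21 = 5643.876 → 5.6 × 10³ g (2 s.f., last digit at the 10^2 place).
6.569 × 0.75 = 4.92675 → 4.9 g (2 s.f., last digit at the 10^-1 place).
Difference: 5638.94925 g; keep the coarser place, 10^2.
Result: 5.6 × 10³ g.

5.6 × 10³ g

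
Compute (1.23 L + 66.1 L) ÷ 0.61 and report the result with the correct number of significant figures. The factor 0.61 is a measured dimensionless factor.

1.1 × 10^2 L

1.23 L + 66.1 L = 67.33 L; the sum is limited to 1 decimal place (3 s.f.).
Carrying full precision, 67.33 ÷ 0.61 = 110.37704918… L; 0.61 has 2 s.f., so the result keeps min(3, 2) = 2 s.f.
Rounded to 2 significant figures: 1.1 × 10^2 L.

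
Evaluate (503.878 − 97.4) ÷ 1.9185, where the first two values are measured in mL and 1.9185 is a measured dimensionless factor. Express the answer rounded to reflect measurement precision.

503.878 mL − 97.4 mL = 406.478 mL; the difference is limited to 1 decimal place (4 s.f.).
Carrying full precision, 406.478 ÷ 1.9185 = 211.872817305… mL; 1.9185 has 5 s.f., so the result keeps min(4, 5) = 4 s.f.
Rounded to 4 significant figures: 211.9 mL.

211.9 mL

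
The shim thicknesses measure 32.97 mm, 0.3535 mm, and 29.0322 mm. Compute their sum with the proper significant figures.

32.97 mm + 0.3535 mm + 29.0322 mm = 62.3557 mm.
Addition/subtraction keeps the fewest decimal places: 32.97 → 2 decimal places, 0.3535 → 4 decimal places, 29.0322 → 4 decimal places; limit is 2.
Rounded to 2 decimal places: 62.36 mm.

62.36 mm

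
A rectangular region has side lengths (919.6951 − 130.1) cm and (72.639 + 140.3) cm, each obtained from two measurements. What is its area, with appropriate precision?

919.6951 − 130.1 = 789.5951, limited to 1 d.p. → 4 s.f.; 72.639 + 140.3 = 212.939, limited to 1 d.p. → 4 s.f.
Carrying full precision, 789.5951 × 212.939 = 168135.590999…; keep min(4, 4) = 4 s.f.
Rounded to 4 significant figures: 1.681 × 10⁵ cm².

1.681 × 10⁵ cm²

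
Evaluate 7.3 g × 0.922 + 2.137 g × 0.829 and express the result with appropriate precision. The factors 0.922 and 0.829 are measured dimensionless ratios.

8.5 g

7.3 × 0.922 = 6.7306 → 6.7 g (2 s.f., last digit at the 10^-1 place).
2.137 × 0.829 = 1.771573 → 1.77 g (3 s.f., last digit at the 10^-2 place).
Sum: 8.502173 g; keep the coarser place, 10^-1.
Result: 8.5 g.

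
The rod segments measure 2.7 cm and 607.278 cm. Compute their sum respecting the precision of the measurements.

2.7 cm + 607.278 cm = 609.978 cm.
Addition/subtraction keeps the fewest decimal places: 2.7 → 1 decimal place, 607.278 → 3 decimal places; limit is 1.
Rounded to 1 decimal place: 610.0 cm.

610.0 cm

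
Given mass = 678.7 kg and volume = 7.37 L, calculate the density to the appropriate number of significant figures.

92.1 kg/L

density = 678.7 kg ÷ 7.37 L = 92.0895522388… kg/L.
678.7 has 4 significant figures; 7.37 has 3.
Division/multiplication keeps the fewest: 3 significant figures.
Rounded: 92.1 kg/L.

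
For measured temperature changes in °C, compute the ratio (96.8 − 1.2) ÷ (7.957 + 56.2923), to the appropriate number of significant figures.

96.8 − 1.2 = 95.6, limited to 1 d.p. → 3 s.f.; 7.957 + 56.2923 = 64.2493, limited to 3 d.p. → 5 s.f.
Carrying full precision, 95.6 ÷ 64.2493 = 1.48795395436…; keep min(3, 5) = 3 s.f.
Rounded to 3 significant figures: 1.49.

1.49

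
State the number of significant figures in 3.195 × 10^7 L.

4

3.195 × 10^7: in scientific notation every digit of the coefficient is significant.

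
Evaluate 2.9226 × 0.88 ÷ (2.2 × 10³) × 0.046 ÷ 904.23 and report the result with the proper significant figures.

2.9226 × 0.88 ÷ (2.2 × 10³) × 0.046 ÷ 904.23 = 5.94714176703 × 10^-8…
Multiplication/division keeps the fewest significant figures: 2.9226 → 5 s.f., 0.88 → 2 s.f., 2.2 × 10³ → 2 s.f., 0.046 → 2 s.f., 904.23 → 5 s.f.; limit is 2.
Rounded to 2 significant figures: 5.9 × 10⁻⁸.

5.9 × 10⁻⁸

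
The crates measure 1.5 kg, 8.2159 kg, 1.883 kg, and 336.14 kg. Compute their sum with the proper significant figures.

1.5 kg + 8.2159 kg + 1.883 kg + 336.14 kg = 347.7389 kg.
Addition/subtraction keeps the fewest decimal places: 1.5 → 1 decimal place, 8.2159 → 4 decimal places, 1.883 → 3 decimal places, 336.14 → 2 decimal places; limit is 1.
Rounded to 1 decimal place: 347.7 kg.

347.7 kg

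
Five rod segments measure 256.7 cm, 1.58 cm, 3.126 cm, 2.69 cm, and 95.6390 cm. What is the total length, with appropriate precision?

359.7 cm

256.7 cm + 1.58 cm + 3.126 cm + 2.69 cm + 95.6390 cm = 359.7350 cm.
Addition/subtraction keeps the fewest decimal places: 256.7 → 1 decimal place, 1.58 → 2 decimal places, 3.126 → 3 decimal places, 2.69 → 2 decimal places, 95.6390 → 4 decimal places; limit is 1.
Rounded to 1 decimal place: 359.7 cm.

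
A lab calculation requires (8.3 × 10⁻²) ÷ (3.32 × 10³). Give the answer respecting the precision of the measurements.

(8.3 × 10⁻²) ÷ (3.32 × 10³) = 0.000025
Multiplication/division keeps the fewest significant figures: 8.3 × 10⁻² → 2 s.f., 3.32 × 10³ → 3 s.f.; limit is 2.
Rounded to 2 significant figures: 2.5 × 10⁻⁵.

2.5 × 10⁻⁵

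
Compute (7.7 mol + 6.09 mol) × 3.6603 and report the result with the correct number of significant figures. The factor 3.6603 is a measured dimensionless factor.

7.7 mol + 6.09 mol = 13.79 mol; the sum is limited to 1 decimal place (3 s.f.).
Carrying full precision, 13.79 × 3.6603 = 50.475537 mol; 3.6603 has 5 s.f., so the result keeps min(3, 5) = 3 s.f.
Rounded to 3 significant figures: 50.5 mol.

50.5 mol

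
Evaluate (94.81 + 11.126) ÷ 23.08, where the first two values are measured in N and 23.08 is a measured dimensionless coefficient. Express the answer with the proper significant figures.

4.590 N

94.81 N + 11.126 N = 105.936 N; the sum is limited to 2 decimal places (5 s.f.).
Carrying full precision, 105.936 ÷ 23.08 = 4.58994800693… N; 23.08 has 4 s.f., so the result keeps min(5, 4) = 4 s.f.
Rounded to 4 significant figures: 4.590 N.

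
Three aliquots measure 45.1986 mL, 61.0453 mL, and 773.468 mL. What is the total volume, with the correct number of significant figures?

45.1986 mL + 61.0453 mL + 773.468 mL = 879.7119 mL.
Addition/subtraction keeps the fewest decimal places: 45.1986 → 4 decimal places, 61.0453 → 4 decimal places, 773.468 → 3 decimal places; limit is 3.
Rounded to 3 decimal places: 879.712 mL.

879.712 mL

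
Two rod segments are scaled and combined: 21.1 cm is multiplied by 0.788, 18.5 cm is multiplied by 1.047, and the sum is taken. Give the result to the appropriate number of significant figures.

21.1 × 0.788 = 16.6268 → 16.6 cm (3 s.f., last digit at the 10^-1 place).
18.5 × 1.047 = 19.3695 → 19.4 cm (3 s.f., last digit at the 10^-1 place).
Sum: 35.9963 cm; keep the coarser place, 10^-1.
Result: 36.0 cm.

36.0 cm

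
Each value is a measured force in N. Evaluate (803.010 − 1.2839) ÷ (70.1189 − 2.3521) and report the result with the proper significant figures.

803.010 − 1.2839 = 801.7261, limited to 3 d.p. → 6 s.f.; 70.1189 − 2.3521 = 67.7668, limited to 4 d.p. → 6 s.f.
Carrying full precision, 801.7261 ÷ 67.7668 = 11.830661917…; keep min(6, 6) = 6 s.f.
Rounded to 6 significant figures: 11.8307.

11.8307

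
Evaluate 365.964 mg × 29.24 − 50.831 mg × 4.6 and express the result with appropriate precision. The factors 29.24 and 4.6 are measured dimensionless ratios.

1.047 × 10⁴ mg

365.964 × 29.24 = 10700.78736 → 1.070 × 10⁴ mg (4 s.f., last digit at the 10^1 place).
50.831 × 4.6 = 233.8226 → 2.3 × 10² mg (2 s.f., last digit at the 10^1 place).
Difference: 10466.96476 mg; keep the coarser place, 10^1.
Result: 1.047 × 10⁴ mg.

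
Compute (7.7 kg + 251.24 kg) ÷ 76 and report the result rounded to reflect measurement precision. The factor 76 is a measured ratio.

7.7 kg + 251.24 kg = 258.94 kg; the sum is limited to 1 decimal place (4 s.f.).
Carrying full precision, 258.94 ÷ 76 = 3.40710526316… kg; 76 has 2 s.f., so the result keeps min(4, 2) = 2 s.f.
Rounded to 2 significant figures: 3.4 kg.

3.4 kg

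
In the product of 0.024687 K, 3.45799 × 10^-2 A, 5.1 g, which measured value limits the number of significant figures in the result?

0.024687 K → 5 s.f.; 3.45799 × 10^-2 A → 6 s.f.; 5.1 g → 2 s.f.
The fewest is 2 significant figures, from 5.1 g.

5.1 g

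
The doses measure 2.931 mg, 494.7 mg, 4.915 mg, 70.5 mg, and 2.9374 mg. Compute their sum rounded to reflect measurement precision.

2.931 mg + 494.7 mg + 4.915 mg + 70.5 mg + 2.9374 mg = 575.9834 mg.
Addition/subtraction keeps the fewest decimal places: 2.931 → 3 decimal places, 494.7 → 1 decimal place, 4.915 → 3 decimal places, 70.5 → 1 decimal place, 2.9374 → 4 decimal places; limit is 1.
Rounded to 1 decimal place: 576.0 mg.

576.0 mg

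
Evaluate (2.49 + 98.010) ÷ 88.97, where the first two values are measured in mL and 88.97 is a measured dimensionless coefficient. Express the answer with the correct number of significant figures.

2.49 mL + 98.010 mL = 100.500 mL; the sum is limited to 2 decimal places (5 s.f.).
Carrying full precision, 100.500 ÷ 88.97 = 1.12959424525… mL; 88.97 has 4 s.f., so the result keeps min(5, 4) = 4 s.f.
Rounded to 4 significant figures: 1.130 mL.

1.130 mL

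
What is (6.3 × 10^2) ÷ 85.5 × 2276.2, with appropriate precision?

1.7 × 10^4

(6.3 × 10^2) ÷ 85.5 × 2276.2 = 16772
Multiplication/division keeps the fewest significant figures: 6.3 × 10^2 → 2 s.f., 85.5 → 3 s.f., 2276.2 → 5 s.f.; limit is 2.
Rounded to 2 significant figures: 1.7 × 10^4.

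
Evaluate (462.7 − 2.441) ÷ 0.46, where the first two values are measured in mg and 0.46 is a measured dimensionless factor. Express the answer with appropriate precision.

462.7 mg − 2.441 mg = 460.259 mg; the difference is limited to 1 decimal place (4 s.f.).
Carrying full precision, 460.259 ÷ 0.46 = 1000.56304348… mg; 0.46 has 2 s.f., so the result keeps min(4, 2) = 2 s.f.
Rounded to 2 significant figures: 1.0 × 10^3 mg.

1.0 × 10^3 mg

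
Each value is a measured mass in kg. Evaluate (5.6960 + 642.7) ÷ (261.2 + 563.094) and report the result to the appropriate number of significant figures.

0.7866

5.6960 + 642.7 = 648.3960, limited to 1 d.p. → 4 s.f.; 261.2 + 563.094 = 824.294, limited to 1 d.p. → 4 s.f.
Carrying full precision, 648.3960 ÷ 824.294 = 0.786607690945…; keep min(4, 4) = 4 s.f.
Rounded to 4 significant figures: 0.7866.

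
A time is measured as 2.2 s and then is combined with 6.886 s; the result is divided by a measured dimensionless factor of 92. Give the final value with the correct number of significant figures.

0.099 s

2.2 s + 6.886 s = 9.086 s; the sum is limited to 1 decimal place (2 s.f.).
Carrying full precision, 9.086 ÷ 92 = 0.0987608695652… s; 92 has 2 s.f., so the result keeps min(2, 2) = 2 s.f.
Rounded to 2 significant figures: 0.099 s.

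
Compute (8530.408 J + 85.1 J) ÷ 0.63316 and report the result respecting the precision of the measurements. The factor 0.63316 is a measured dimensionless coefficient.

8530.408 J + 85.1 J = 8615.508 J; the sum is limited to 1 decimal place (5 s.f.).
Carrying full precision, 8615.508 ÷ 0.63316 = 13607.1577484… J; 0.63316 has 5 s.f., so the result keeps min(5, 5) = 5 s.f.
Rounded to 5 significant figures: 13607 J.

13607 J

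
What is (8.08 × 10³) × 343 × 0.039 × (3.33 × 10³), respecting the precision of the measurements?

3.6 × 10⁸

(8.08 × 10³) × 343 × 0.039 × (3.33 × 10³) = 359926912.8
Multiplication/division keeps the fewest significant figures: 8.08 × 10³ → 3 s.f., 343 → 3 s.f., 0.039 → 2 s.f., 3.33 × 10³ → 3 s.f.; limit is 2.
Rounded to 2 significant figures: 3.6 × 10⁸.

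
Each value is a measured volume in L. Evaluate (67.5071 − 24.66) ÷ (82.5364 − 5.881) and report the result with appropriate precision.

67.5071 − 24.66 = 42.8471, limited to 2 d.p. → 4 s.f.; 82.5364 − 5.881 = 76.6554, limited to 3 d.p. → 5 s.f.
Carrying full precision, 42.8471 ÷ 76.6554 = 0.558957359821…; keep min(4, 5) = 4 s.f.
Rounded to 4 significant figures: 0.5590.

0.5590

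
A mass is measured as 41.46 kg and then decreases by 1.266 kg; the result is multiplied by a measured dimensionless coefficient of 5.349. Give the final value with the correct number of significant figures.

41.46 kg − 1.266 kg = 40.194 kg; the difference is limited to 2 decimal places (4 s.f.).
Carrying full precision, 40.194 × 5.349 = 214.997706 kg; 5.349 has 4 s.f., so the result keeps min(4, 4) = 4 s.f.
Rounded to 4 significant figures: 2.150 × 10² kg.

2.150 × 10² kg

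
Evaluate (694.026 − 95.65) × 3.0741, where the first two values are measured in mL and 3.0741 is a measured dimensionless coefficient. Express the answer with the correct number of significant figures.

694.026 mL − 95.65 mL = 598.376 mL; the difference is limited to 2 decimal places (5 s.f.).
Carrying full precision, 598.376 × 3.0741 = 1839.4676616 mL; 3.0741 has 5 s.f., so the result keeps min(5, 5) = 5 s.f.
Rounded to 5 significant figures: 1839.5 mL.

1839.5 mL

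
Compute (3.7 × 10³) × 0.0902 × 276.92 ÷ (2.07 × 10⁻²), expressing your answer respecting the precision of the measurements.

(3.7 × 10³) × 0.0902 × 276.92 ÷ (2.07 × 10⁻²) = 4464699.55556…
Multiplication/division keeps the fewest significant figures: 3.7 × 10³ → 2 s.f., 0.0902 → 3 s.f., 276.92 → 5 s.f., 2.07 × 10⁻² → 3 s.f.; limit is 2.
Rounded to 2 significant figures: 4.5 × 10⁶.

4.5 × 10⁶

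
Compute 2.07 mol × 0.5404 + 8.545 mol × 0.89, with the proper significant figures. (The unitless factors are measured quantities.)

2.07 × 0.5404 = 1.118628 → 1.12 mol (3 s.f., last digit at the 10^-2 place).
8.545 × 0.89 = 7.60505 → 7.6 mol (2 s.f., last digit at the 10^-1 place).
Sum: 8.723678 mol; keep the coarser place, 10^-1.
Result: 8.7 mol.

8.7 mol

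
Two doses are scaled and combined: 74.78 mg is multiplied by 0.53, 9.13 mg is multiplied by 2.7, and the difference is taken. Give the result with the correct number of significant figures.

15 mg

74.78 × 0.53 = 39.6334 → 40. mg (2 s.f., last digit at the 10^0 place).
9.13 × 2.7 = 24.651 → 25 mg (2 s.f., last digit at the 10^0 place).
Difference: 14.9824 mg; keep the coarser place, 10^0.
Result: 15 mg.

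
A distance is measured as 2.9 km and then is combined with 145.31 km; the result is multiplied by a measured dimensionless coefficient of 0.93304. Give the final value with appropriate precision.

138.3 km

2.9 km + 145.31 km = 148.21 km; the sum is limited to 1 decimal place (4 s.f.).
Carrying full precision, 148.21 × 0.93304 = 138.2858584 km; 0.93304 has 5 s.f., so the result keeps min(4, 5) = 4 s.f.
Rounded to 4 significant figures: 138.3 km.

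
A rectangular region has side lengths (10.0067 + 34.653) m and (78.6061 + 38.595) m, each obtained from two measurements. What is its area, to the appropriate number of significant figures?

10.0067 + 34.653 = 44.6597, limited to 3 d.p. → 5 s.f.; 78.6061 + 38.595 = 117.2011, limited to 3 d.p. → 6 s.f.
Carrying full precision, 44.6597 × 117.2011 = 5234.16596567; keep min(5, 6) = 5 s.f.
Rounded to 5 significant figures: 5234.2 m².

5234.2 m²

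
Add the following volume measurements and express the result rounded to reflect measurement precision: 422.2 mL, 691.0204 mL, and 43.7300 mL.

1157.0 mL

422.2 mL + 691.0204 mL + 43.7300 mL = 1156.9504 mL.
Addition/subtraction keeps the fewest decimal places: 422.2 → 1 decimal place, 691.0204 → 4 decimal places, 43.7300 → 4 decimal places; limit is 1.
Rounded to 1 decimal place: 1157.0 mL.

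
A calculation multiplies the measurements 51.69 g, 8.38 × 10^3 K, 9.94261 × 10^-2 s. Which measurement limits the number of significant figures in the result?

8.38 × 10^3 K

51.69 g → 4 s.f.; 8.38 × 10^3 K → 3 s.f.; 9.94261 × 10^-2 s → 6 s.f.
The fewest is 3 significant figures, from 8.38 × 10^3 K.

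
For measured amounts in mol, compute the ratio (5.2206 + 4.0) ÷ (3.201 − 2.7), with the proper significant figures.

2 × 10^1

5.2206 + 4.0 = 9.2206, limited to 1 d.p. → 2 s.f.; 3.201 − 2.7 = 0.501, limited to 1 d.p. → 1 s.f.
Carrying full precision, 9.2206 ÷ 0.501 = 18.4043912176…; keep min(2, 1) = 1 s.f.
Rounded to 1 significant figure: 2 × 10^1.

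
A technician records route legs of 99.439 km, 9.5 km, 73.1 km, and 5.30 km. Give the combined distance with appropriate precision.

99.439 km + 9.5 km + 73.1 km + 5.30 km = 187.339 km.
Addition/subtraction keeps the fewest decimal places: 99.439 → 3 decimal places, 9.5 → 1 decimal place, 73.1 → 1 decimal place, 5.30 → 2 decimal places; limit is 1.
Rounded to 1 decimal place: 1.873 × 10^2 km.

1.873 × 10^2 km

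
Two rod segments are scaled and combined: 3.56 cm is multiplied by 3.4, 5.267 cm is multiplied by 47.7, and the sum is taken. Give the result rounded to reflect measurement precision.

263 cm

3.56 × 3.4 = 12.104 → 12 cm (2 s.f., last digit at the 10^0 place).
5.267 × 47.7 = 251.2359 → 251 cm (3 s.f., last digit at the 10^0 place).
Sum: 263.3399 cm; keep the coarser place, 10^0.
Result: 263 cm.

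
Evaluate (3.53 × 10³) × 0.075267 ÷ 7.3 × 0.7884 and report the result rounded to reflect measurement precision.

29

(3.53 × 10³) × 0.075267 ÷ 7.3 × 0.7884 = 28.69479108
Multiplication/division keeps the fewest significant figures: 3.53 × 10³ → 3 s.f., 0.075267 → 5 s.f., 7.3 → 2 s.f., 0.7884 → 4 s.f.; limit is 2.
Rounded to 2 significant figures: 29.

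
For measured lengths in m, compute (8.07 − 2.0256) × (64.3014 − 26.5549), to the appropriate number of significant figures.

228 m²

8.07 − 2.0256 = 6.0444, limited to 2 d.p. → 3 s.f.; 64.3014 − 26.5549 = 37.7465, limited to 4 d.p. → 6 s.f.
Carrying full precision, 6.0444 × 37.7465 = 228.1549446; keep min(3, 6) = 3 s.f.
Rounded to 3 significant figures: 228 m².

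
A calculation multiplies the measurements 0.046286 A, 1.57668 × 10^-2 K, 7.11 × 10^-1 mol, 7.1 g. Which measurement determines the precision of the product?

0.046286 A → 5 s.f.; 1.57668 × 10^-2 K → 6 s.f.; 7.11 × 10^-1 mol → 3 s.f.; 7.1 g → 2 s.f.
The fewest is 2 significant figures, from 7.1 g.

7.1 g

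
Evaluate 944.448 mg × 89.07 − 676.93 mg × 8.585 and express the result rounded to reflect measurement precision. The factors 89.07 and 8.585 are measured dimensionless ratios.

7.831 × 10⁴ mg

944.448 × 89.07 = 84121.98336 → 8.412 × 10⁴ mg (4 s.f., last digit at the 10^1 place).
676.93 × 8.585 = 5811.44405 → 5811 mg (4 s.f., last digit at the 10^0 place).
Difference: 78310.53931 mg; keep the coarser place, 10^1.
Result: 7.831 × 10⁴ mg.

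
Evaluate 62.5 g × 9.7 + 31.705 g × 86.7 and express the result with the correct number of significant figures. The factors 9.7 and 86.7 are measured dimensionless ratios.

3.36 × 10³ g

62.5 × 9.7 = 606.25 → 6.1 × 10² g (2 s.f., last digit at the 10^1 place).
31.705 × 86.7 = 2748.8235 → 2.75 × 10³ g (3 s.f., last digit at the 10^1 place).
Sum: 3355.0735 g; keep the coarser place, 10^1.
Result: 3.36 × 10³ g.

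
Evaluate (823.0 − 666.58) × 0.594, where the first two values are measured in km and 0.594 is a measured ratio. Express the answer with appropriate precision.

823.0 km − 666.58 km = 156.42 km; the difference is limited to 1 decimal place (4 s.f.).
Carrying full precision, 156.42 × 0.594 = 92.91348 km; 0.594 has 3 s.f., so the result keeps min(4, 3) = 3 s.f.
Rounded to 3 significant figures: 92.9 km.

92.9 km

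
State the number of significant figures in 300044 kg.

300044: zeros between nonzero digits are significant.

6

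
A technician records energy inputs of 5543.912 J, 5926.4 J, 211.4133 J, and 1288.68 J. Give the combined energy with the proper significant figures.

5543.912 J + 5926.4 J + 211.4133 J + 1288.68 J = 12970.4053 J.
Addition/subtraction keeps the fewest decimal places: 5543.912 → 3 decimal places, 5926.4 → 1 decimal place, 211.4133 → 4 decimal places, 1288.68 → 2 decimal places; limit is 1.
Rounded to 1 decimal place: 12970.4 J.

12970.4 J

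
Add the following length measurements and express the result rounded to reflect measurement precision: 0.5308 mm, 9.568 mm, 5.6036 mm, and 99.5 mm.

0.5308 mm + 9.568 mm + 5.6036 mm + 99.5 mm = 115.2024 mm.
Addition/subtraction keeps the fewest decimal places: 0.5308 → 4 decimal places, 9.568 → 3 decimal places, 5.6036 → 4 decimal places, 99.5 → 1 decimal place; limit is 1.
Rounded to 1 decimal place: 115.2 mm.

115.2 mm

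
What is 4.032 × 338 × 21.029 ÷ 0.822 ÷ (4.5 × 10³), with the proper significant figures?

4.032 × 338 × 21.029 ÷ 0.822 ÷ (4.5 × 10³) = 7.74767711922…
Multiplication/division keeps the fewest significant figures: 4.032 → 4 s.f., 338 → 3 s.f., 21.029 → 5 s.f., 0.822 → 3 s.f., 4.5 × 10³ → 2 s.f.; limit is 2.
Rounded to 2 significant figures: 7.7.

7.7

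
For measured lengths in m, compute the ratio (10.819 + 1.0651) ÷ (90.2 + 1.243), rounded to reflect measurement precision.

0.130

10.819 + 1.0651 = 11.8841, limited to 3 d.p. → 5 s.f.; 90.2 + 1.243 = 91.443, limited to 1 d.p. → 3 s.f.
Carrying full precision, 11.8841 ÷ 91.443 = 0.129961834148…; keep min(5, 3) = 3 s.f.
Rounded to 3 significant figures: 0.130.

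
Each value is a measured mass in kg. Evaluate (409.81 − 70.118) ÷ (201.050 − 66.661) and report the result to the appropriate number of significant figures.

2.5277

409.81 − 70.118 = 339.692, limited to 2 d.p. → 5 s.f.; 201.050 − 66.661 = 134.389, limited to 3 d.p. → 6 s.f.
Carrying full precision, 339.692 ÷ 134.389 = 2.52767711643…; keep min(5, 6) = 5 s.f.
Rounded to 5 significant figures: 2.5277.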